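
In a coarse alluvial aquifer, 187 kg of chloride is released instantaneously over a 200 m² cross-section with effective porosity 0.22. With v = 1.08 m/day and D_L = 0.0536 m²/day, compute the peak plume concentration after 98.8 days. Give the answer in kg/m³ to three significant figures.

0.521 kg/m³

The peak of an instantaneous 1D plume sits at x = vt; there the Gaussian factor is 1 and C_max = M/(n_e·A·√(4πDt)), where n_e·A is the pore area the mass is dissolved in.
√(4πDt) = √(4π × 0.0536 × 98.8) = 8.158 m, so C_max = 187/(0.22 × 200 × 8.158) = 0.521 kg/m³.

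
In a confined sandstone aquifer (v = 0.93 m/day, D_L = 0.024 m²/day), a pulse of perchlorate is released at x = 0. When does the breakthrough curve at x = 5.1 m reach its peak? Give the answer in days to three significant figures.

5.46 days

For the 1D instantaneous-source solution, setting ∂C/∂t = 0 at fixed x gives v²t² + 2Dt − x² = 0, so t = (√(D² + v²x²) − D)/v².
√(D² + v²x²) = √(0.024² + 0.93² × 5.1²) = 4.743; v² = 0.8649.
t = (4.743 − 0.024)/0.8649 = 5.46 days (vs. the pure-advection estimate x/v = 5.48 d).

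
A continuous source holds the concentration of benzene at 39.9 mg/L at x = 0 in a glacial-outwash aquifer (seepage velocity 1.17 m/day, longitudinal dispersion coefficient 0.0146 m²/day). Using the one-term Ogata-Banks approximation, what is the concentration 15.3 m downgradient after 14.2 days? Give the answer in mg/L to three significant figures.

39.1 mg/L

For a continuous step input, C/C₀ ≈ ½·erfc((x−vt)/(2√(Dt))).
vt = 1.17 × 14.2 = 16.614 m and 2√(Dt) = 2√(0.0146 × 14.2) = 0.9106 m.
Argument (x−vt)/(2√(Dt)) = (15.3 − 16.614)/0.9106 = -1.443; ½·erfc(-1.443) = 0.9794.
C = 39.9 × 0.9794 = 39.1 mg/L.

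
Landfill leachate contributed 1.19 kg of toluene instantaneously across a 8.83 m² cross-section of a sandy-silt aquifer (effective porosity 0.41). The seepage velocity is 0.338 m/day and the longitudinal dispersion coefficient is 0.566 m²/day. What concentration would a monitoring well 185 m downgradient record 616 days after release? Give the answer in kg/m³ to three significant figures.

0.00337 kg/m³

For an instantaneous plane source, C(x,t) = M/(n_e·A·√(4πDt)) · exp(−(x−vt)²/(4Dt)), with n_e·A the pore (flow) area.
Plume center vt = 0.338 × 616 = 208.208 m, so the well at 185 m is 23.208 m upgradient of the peak.
√(4πDt) = 66.19 m, giving peak height M/(n_e·A·√(4πDt)) = 1.19/(0.41 × 8.83 × 66.19) = 0.004966 kg/m³.
(x−vt)²/(4Dt) = (-23.208)²/(4 × 0.566 × 616) = 0.3862; exp(−0.3862) = 0.6796.
C = 0.004966 × 0.6796 = 0.00337 kg/m³.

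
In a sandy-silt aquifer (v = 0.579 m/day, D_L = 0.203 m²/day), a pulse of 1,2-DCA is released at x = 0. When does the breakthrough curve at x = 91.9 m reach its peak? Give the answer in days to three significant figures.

158 days

For the 1D instantaneous-source solution, setting ∂C/∂t = 0 at fixed x gives v²t² + 2Dt − x² = 0, so t = (√(D² + v²x²) − D)/v².
√(D² + v²x²) = √(0.203² + 0.579² × 91.9²) = 53.21; v² = 0.335241.
t = (53.21 − 0.203)/0.335241 = 158 days (vs. the pure-advection estimate x/v = 159 d).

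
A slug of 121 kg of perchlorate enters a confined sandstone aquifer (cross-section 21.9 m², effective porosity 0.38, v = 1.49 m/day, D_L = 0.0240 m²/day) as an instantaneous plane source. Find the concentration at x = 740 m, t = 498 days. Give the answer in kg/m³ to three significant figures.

1.09 kg/m³

For an instantaneous plane source, C(x,t) = M/(n_e·A·√(4πDt)) · exp(−(x−vt)²/(4Dt)), with n_e·A the pore (flow) area.
Plume center vt = 1.49 × 498 = 742.02 m, so the well at 740 m is 2.02 m upgradient of the peak.
√(4πDt) = 12.26 m, giving peak height M/(n_e·A·√(4πDt)) = 121/(0.38 × 21.9 × 12.26) = 1.186 kg/m³.
(x−vt)²/(4Dt) = (-2.02)²/(4 × 0.0240 × 498) = 0.08535; exp(−0.08535) = 0.9182.
C = 1.186 × 0.9182 = 1.09 kg/m³.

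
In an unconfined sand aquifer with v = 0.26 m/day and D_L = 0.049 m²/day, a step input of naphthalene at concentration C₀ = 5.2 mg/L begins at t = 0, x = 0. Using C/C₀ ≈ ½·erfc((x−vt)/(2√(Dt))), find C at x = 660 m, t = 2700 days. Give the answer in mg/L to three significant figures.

For a continuous step input, C/C₀ ≈ ½·erfc((x−vt)/(2√(Dt))).
vt = 0.26 × 2700 = 702 m and 2√(Dt) = 2√(0.049 × 2700) = 23.00 m.
Argument (x−vt)/(2√(Dt)) = (660 − 702)/23.00 = -1.826; ½·erfc(-1.826) = 0.9951.
C = 5.2 × 0.9951 = 5.17 mg/L.

5.17 mg/L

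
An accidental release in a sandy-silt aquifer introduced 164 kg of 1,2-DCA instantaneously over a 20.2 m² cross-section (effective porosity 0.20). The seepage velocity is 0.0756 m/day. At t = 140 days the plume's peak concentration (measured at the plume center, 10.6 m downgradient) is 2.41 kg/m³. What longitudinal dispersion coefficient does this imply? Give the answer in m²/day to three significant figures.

At the plume center C_max = M/(n_e·A·√(4πDt)), so D = M²/(4πt·(n_e·A·C_max)²).
n_e·A·C_max = 0.20 × 20.2 × 2.41 = 9.736 kg/m.
D = 164²/(4π × 140 × 9.736²) = 0.161 m²/day.

0.161 m²/day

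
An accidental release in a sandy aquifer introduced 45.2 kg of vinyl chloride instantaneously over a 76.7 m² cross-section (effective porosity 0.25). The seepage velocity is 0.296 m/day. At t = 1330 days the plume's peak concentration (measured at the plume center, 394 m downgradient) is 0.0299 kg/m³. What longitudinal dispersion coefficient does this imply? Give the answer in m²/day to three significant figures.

0.372 m²/day

At the plume center C_max = M/(n_e·A·√(4πDt)), so D = M²/(4πt·(n_e·A·C_max)²).
n_e·A·C_max = 0.25 × 76.7 × 0.0299 = 0.5733 kg/m.
D = 45.2²/(4π × 1330 × 0.5733²) = 0.372 m²/day.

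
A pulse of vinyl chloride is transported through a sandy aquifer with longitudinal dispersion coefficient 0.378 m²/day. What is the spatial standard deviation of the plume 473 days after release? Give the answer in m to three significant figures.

Dispersive spreading gives a Gaussian with σ² = 2Dt; advection only shifts the center.
σ = √(2 × 0.378 × 473) = 18.9 m.

18.9 m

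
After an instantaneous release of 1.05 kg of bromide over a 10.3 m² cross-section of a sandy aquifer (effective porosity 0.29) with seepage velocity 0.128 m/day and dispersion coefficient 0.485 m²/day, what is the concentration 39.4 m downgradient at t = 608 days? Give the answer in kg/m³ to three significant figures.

0.00165 kg/m³

For an instantaneous plane source, C(x,t) = M/(n_e·A·√(4πDt)) · exp(−(x−vt)²/(4Dt)), with n_e·A the pore (flow) area.
Plume center vt = 0.128 × 608 = 77.824 m, so the well at 39.4 m is 38.424 m upgradient of the peak.
√(4πDt) = 60.87 m, giving peak height M/(n_e·A·√(4πDt)) = 1.05/(0.29 × 10.3 × 60.87) = 0.005775 kg/m³.
(x−vt)²/(4Dt) = (-38.424)²/(4 × 0.485 × 608) = 1.252; exp(−1.252) = 0.2859.
C = 0.005775 × 0.2859 = 0.00165 kg/m³.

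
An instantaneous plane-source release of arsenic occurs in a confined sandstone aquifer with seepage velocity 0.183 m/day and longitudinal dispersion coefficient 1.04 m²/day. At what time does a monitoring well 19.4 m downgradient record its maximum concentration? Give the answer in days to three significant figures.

For the 1D instantaneous-source solution, setting ∂C/∂t = 0 at fixed x gives v²t² + 2Dt − x² = 0, so t = (√(D² + v²x²) − D)/v².
√(D² + v²x²) = √(1.04² + 0.183² × 19.4²) = 3.699; v² = 0.033489.
t = (3.699 − 1.04)/0.033489 = 79.4 days (vs. the pure-advection estimate x/v = 106 d).

79.4 days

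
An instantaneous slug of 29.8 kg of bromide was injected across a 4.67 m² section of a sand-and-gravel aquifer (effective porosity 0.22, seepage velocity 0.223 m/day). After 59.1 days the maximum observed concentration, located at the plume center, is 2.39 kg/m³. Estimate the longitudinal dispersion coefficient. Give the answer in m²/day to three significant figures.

0.198 m²/day

At the plume center C_max = M/(n_e·A·√(4πDt)), so D = M²/(4πt·(n_e·A·C_max)²).
n_e·A·C_max = 0.22 × 4.67 × 2.39 = 2.455 kg/m.
D = 29.8²/(4π × 59.1 × 2.455²) = 0.198 m²/day.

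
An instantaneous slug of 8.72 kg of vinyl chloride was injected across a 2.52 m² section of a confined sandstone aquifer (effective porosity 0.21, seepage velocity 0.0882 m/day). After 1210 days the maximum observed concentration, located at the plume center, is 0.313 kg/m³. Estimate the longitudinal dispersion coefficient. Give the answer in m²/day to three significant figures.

At the plume center C_max = M/(n_e·A·√(4πDt)), so D = M²/(4πt·(n_e·A·C_max)²).
n_e·A·C_max = 0.21 × 2.52 × 0.313 = 0.1656 kg/m.
D = 8.72²/(4π × 1210 × 0.1656²) = 0.182 m²/day.

0.182 m²/day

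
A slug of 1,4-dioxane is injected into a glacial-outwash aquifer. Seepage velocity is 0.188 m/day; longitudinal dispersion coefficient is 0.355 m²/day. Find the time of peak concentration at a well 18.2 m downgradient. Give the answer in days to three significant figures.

87.3 days

For the 1D instantaneous-source solution, setting ∂C/∂t = 0 at fixed x gives v²t² + 2Dt − x² = 0, so t = (√(D² + v²x²) − D)/v².
√(D² + v²x²) = √(0.355² + 0.188² × 18.2²) = 3.440; v² = 0.035344.
t = (3.440 − 0.355)/0.035344 = 87.3 days (vs. the pure-advection estimate x/v = 96.8 d).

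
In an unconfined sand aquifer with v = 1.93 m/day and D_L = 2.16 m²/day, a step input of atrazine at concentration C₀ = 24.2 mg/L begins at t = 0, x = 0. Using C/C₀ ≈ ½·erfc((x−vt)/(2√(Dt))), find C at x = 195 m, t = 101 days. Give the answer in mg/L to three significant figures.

For a continuous step input, C/C₀ ≈ ½·erfc((x−vt)/(2√(Dt))).
vt = 1.93 × 101 = 194.93 m and 2√(Dt) = 2√(2.16 × 101) = 29.54 m.
Argument (x−vt)/(2√(Dt)) = (195 − 194.93)/29.54 = 0.002370; ½·erfc(0.002370) = 0.4987.
C = 24.2 × 0.4987 = 12.1 mg/L.

12.1 mg/L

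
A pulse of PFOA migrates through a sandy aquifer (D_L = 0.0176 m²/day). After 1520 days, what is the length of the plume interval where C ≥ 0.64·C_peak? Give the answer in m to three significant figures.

13.8 m

The plume is Gaussian with σ = √(2Dt) = √(2 × 0.0176 × 1520) = 7.315 m.
C/C_peak = exp(−Δx²/(2σ²)) = 0.64 ⇒ Δx = σ·√(−2 ln 0.64) = 7.315 × 0.9448 = 6.911 m.
Width = 2Δx = 13.8 m.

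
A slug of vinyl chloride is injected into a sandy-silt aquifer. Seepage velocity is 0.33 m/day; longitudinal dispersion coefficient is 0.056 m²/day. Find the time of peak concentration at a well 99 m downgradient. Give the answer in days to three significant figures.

299 days

For the 1D instantaneous-source solution, setting ∂C/∂t = 0 at fixed x gives v²t² + 2Dt − x² = 0, so t = (√(D² + v²x²) − D)/v².
√(D² + v²x²) = √(0.056² + 0.33² × 99²) = 32.67; v² = 0.1089.
t = (32.67 − 0.056)/0.1089 = 299 days (vs. the pure-advection estimate x/v = 300 d).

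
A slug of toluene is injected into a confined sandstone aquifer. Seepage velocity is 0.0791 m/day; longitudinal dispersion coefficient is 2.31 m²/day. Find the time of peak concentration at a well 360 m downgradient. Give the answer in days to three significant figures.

For the 1D instantaneous-source solution, setting ∂C/∂t = 0 at fixed x gives v²t² + 2Dt − x² = 0, so t = (√(D² + v²x²) − D)/v².
√(D² + v²x²) = √(2.31² + 0.0791² × 360²) = 28.57; v² = 0.00625681.
t = (28.57 − 2.31)/0.00625681 = 4200 days (vs. the pure-advection estimate x/v = 4550 d).

4200 days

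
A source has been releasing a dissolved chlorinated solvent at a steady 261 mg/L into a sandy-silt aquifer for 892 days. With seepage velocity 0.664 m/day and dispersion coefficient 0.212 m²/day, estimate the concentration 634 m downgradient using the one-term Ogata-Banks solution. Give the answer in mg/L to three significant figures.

4.17 mg/L

For a continuous step input, C/C₀ ≈ ½·erfc((x−vt)/(2√(Dt))).
vt = 0.664 × 892 = 592.288 m and 2√(Dt) = 2√(0.212 × 892) = 27.50 m.
Argument (x−vt)/(2√(Dt)) = (634 − 592.288)/27.50 = 1.517; ½·erfc(1.517) = 0.01596.
C = 261 × 0.01596 = 4.17 mg/L.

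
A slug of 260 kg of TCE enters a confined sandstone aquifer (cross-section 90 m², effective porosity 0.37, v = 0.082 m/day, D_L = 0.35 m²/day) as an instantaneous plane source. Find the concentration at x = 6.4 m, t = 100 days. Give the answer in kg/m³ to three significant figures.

For an instantaneous plane source, C(x,t) = M/(n_e·A·√(4πDt)) · exp(−(x−vt)²/(4Dt)), with n_e·A the pore (flow) area.
Plume center vt = 0.082 × 100 = 8.2 m, so the well at 6.4 m is 1.8 m upgradient of the peak.
√(4πDt) = 20.97 m, giving peak height M/(n_e·A·√(4πDt)) = 260/(0.37 × 90 × 20.97) = 0.3723 kg/m³.
(x−vt)²/(4Dt) = (-1.8)²/(4 × 0.35 × 100) = 0.02314; exp(−0.02314) = 0.9771.
C = 0.3723 × 0.9771 = 0.364 kg/m³.

0.364 kg/m³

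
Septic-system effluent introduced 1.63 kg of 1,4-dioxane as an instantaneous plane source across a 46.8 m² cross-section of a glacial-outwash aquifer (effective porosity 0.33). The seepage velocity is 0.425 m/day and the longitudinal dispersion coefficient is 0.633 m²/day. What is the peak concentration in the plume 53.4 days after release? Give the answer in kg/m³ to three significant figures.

0.00512 kg/m³

The peak of an instantaneous 1D plume sits at x = vt; there the Gaussian factor is 1 and C_max = M/(n_e·A·√(4πDt)), where n_e·A is the pore area the mass is dissolved in.
√(4πDt) = √(4π × 0.633 × 53.4) = 20.61 m, so C_max = 1.63/(0.33 × 46.8 × 20.61) = 0.00512 kg/m³.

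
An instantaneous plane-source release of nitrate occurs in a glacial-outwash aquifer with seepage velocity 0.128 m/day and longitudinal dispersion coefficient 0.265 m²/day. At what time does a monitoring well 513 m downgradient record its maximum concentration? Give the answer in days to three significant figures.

3990 days

For the 1D instantaneous-source solution, setting ∂C/∂t = 0 at fixed x gives v²t² + 2Dt − x² = 0, so t = (√(D² + v²x²) − D)/v².
√(D² + v²x²) = √(0.265² + 0.128² × 513²) = 65.66; v² = 0.016384.
t = (65.66 − 0.265)/0.016384 = 3990 days (vs. the pure-advection estimate x/v = 4010 d).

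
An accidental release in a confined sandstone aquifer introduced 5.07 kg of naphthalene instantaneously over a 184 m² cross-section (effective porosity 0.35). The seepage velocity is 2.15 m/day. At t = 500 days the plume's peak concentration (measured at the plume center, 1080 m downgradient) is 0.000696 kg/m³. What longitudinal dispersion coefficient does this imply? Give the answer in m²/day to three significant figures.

2.04 m²/day

At the plume center C_max = M/(n_e·A·√(4πDt)), so D = M²/(4πt·(n_e·A·C_max)²).
n_e·A·C_max = 0.35 × 184 × 0.000696 = 0.04482 kg/m.
D = 5.07²/(4π × 500 × 0.04482²) = 2.04 m²/day.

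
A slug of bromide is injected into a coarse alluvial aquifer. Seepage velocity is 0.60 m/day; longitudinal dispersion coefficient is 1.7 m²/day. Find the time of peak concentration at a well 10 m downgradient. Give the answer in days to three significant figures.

12.6 days

For the 1D instantaneous-source solution, setting ∂C/∂t = 0 at fixed x gives v²t² + 2Dt − x² = 0, so t = (√(D² + v²x²) − D)/v².
√(D² + v²x²) = √(1.7² + 0.60² × 10²) = 6.236; v² = 0.36.
t = (6.236 − 1.7)/0.36 = 12.6 days (vs. the pure-advection estimate x/v = 16.7 d).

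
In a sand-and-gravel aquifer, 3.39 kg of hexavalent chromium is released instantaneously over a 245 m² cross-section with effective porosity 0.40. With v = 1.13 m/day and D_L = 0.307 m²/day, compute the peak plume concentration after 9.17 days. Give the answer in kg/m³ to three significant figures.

0.00582 kg/m³

The peak of an instantaneous 1D plume sits at x = vt; there the Gaussian factor is 1 and C_max = M/(n_e·A·√(4πDt)), where n_e·A is the pore area the mass is dissolved in.
√(4πDt) = √(4π × 0.307 × 9.17) = 5.948 m, so C_max = 3.39/(0.40 × 245 × 5.948) = 0.00582 kg/m³.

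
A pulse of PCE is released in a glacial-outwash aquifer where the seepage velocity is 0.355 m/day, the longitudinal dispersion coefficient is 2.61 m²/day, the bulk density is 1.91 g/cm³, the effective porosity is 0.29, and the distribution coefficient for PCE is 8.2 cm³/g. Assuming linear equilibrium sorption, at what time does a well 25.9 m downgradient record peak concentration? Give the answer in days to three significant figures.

Retardation factor R = 1 + ρ_b·K_d/n = 1 + 1.91 × 8.2/0.29 = 55.01.
Sorption retards both mechanisms: v_R = v/R = 0.006453 m/day, D_R = D/R = 0.04745 m²/day.
Peak time from v_R²t² + 2D_R t − x² = 0: t = (√(D_R² + v_R²x²) − D_R)/v_R².
√(D_R² + v_R²x²) = √(0.04745² + 0.006453² × 25.9²) = 0.1737; v_R² = 4.164e-05.
t = (0.1737 − 0.04745)/4.164e-05 = 3030 days.

3030 days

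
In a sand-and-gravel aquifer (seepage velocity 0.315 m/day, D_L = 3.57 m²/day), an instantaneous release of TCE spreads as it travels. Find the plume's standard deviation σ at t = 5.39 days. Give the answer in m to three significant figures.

6.20 m

Dispersive spreading gives a Gaussian with σ² = 2Dt; advection only shifts the center.
σ = √(2 × 3.57 × 5.39) = 6.20 m.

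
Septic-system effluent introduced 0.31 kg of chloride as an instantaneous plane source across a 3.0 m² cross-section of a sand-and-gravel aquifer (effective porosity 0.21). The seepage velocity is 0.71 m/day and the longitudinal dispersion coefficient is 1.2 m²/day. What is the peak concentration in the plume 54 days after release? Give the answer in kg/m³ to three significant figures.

0.0172 kg/m³

The peak of an instantaneous 1D plume sits at x = vt; there the Gaussian factor is 1 and C_max = M/(n_e·A·√(4πDt)), where n_e·A is the pore area the mass is dissolved in.
√(4πDt) = √(4π × 1.2 × 54) = 28.54 m, so C_max = 0.31/(0.21 × 3.0 × 28.54) = 0.0172 kg/m³.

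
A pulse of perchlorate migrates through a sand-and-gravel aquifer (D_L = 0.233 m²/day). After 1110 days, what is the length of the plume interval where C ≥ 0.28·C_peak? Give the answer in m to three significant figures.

72.6 m

The plume is Gaussian with σ = √(2Dt) = √(2 × 0.233 × 1110) = 22.74 m.
C/C_peak = exp(−Δx²/(2σ²)) = 0.28 ⇒ Δx = σ·√(−2 ln 0.28) = 22.74 × 1.596 = 36.29 m.
Width = 2Δx = 72.6 m.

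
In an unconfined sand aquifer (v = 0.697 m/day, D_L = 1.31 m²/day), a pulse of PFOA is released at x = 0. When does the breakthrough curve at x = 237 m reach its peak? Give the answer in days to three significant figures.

337 days

For the 1D instantaneous-source solution, setting ∂C/∂t = 0 at fixed x gives v²t² + 2Dt − x² = 0, so t = (√(D² + v²x²) − D)/v².
√(D² + v²x²) = √(1.31² + 0.697² × 237²) = 165.2; v² = 0.485809.
t = (165.2 − 1.31)/0.485809 = 337 days (vs. the pure-advection estimate x/v = 340 d).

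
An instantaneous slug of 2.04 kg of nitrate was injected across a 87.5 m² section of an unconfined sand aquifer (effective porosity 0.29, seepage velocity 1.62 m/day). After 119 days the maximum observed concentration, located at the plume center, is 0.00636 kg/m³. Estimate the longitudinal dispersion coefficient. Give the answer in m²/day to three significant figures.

0.107 m²/day

At the plume center C_max = M/(n_e·A·√(4πDt)), so D = M²/(4πt·(n_e·A·C_max)²).
n_e·A·C_max = 0.29 × 87.5 × 0.00636 = 0.1614 kg/m.
D = 2.04²/(4π × 119 × 0.1614²) = 0.107 m²/day.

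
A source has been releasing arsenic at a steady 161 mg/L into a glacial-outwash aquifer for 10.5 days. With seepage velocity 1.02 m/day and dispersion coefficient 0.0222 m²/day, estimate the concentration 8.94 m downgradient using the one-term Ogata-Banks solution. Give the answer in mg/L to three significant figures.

For a continuous step input, C/C₀ ≈ ½·erfc((x−vt)/(2√(Dt))).
vt = 1.02 × 10.5 = 10.71 m and 2√(Dt) = 2√(0.0222 × 10.5) = 0.9656 m.
Argument (x−vt)/(2√(Dt)) = (8.94 − 10.71)/0.9656 = -1.833; ½·erfc(-1.833) = 0.9952.
C = 161 × 0.9952 = 160 mg/L.

160 mg/L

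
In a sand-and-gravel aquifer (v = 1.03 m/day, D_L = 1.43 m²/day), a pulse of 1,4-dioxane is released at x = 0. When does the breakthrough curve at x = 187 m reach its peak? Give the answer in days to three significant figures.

For the 1D instantaneous-source solution, setting ∂C/∂t = 0 at fixed x gives v²t² + 2Dt − x² = 0, so t = (√(D² + v²x²) − D)/v².
√(D² + v²x²) = √(1.43² + 1.03² × 187²) = 192.6; v² = 1.0609.
t = (192.6 − 1.43)/1.0609 = 180 days (vs. the pure-advection estimate x/v = 182 d).

180 days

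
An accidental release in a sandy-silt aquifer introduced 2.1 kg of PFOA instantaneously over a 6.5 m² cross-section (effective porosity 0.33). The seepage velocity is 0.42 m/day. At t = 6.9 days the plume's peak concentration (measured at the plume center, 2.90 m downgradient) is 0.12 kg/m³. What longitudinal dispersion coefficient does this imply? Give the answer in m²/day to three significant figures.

0.768 m²/day

At the plume center C_max = M/(n_e·A·√(4πDt)), so D = M²/(4πt·(n_e·A·C_max)²).
n_e·A·C_max = 0.33 × 6.5 × 0.12 = 0.2574 kg/m.
D = 2.1²/(4π × 6.9 × 0.2574²) = 0.768 m²/day.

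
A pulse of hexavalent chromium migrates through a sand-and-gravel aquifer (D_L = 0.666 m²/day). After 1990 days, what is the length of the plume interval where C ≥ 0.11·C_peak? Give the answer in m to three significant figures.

216 m

The plume is Gaussian with σ = √(2Dt) = √(2 × 0.666 × 1990) = 51.48 m.
C/C_peak = exp(−Δx²/(2σ²)) = 0.11 ⇒ Δx = σ·√(−2 ln 0.11) = 51.48 × 2.101 = 108.2 m.
Width = 2Δx = 216 m.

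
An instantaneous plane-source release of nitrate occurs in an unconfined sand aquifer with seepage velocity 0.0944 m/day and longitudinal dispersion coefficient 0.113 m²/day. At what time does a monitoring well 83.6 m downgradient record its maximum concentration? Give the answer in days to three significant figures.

For the 1D instantaneous-source solution, setting ∂C/∂t = 0 at fixed x gives v²t² + 2Dt − x² = 0, so t = (√(D² + v²x²) − D)/v².
√(D² + v²x²) = √(0.113² + 0.0944² × 83.6²) = 7.893; v² = 0.00891136.
t = (7.893 − 0.113)/0.00891136 = 873 days (vs. the pure-advection estimate x/v = 886 d).

873 days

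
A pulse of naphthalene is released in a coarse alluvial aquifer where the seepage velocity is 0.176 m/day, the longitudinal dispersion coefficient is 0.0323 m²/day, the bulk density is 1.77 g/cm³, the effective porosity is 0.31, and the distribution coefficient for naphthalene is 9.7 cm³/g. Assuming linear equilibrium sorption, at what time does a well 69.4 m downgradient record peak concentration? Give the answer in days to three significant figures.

Retardation factor R = 1 + ρ_b·K_d/n = 1 + 1.77 × 9.7/0.31 = 56.38.
Sorption retards both mechanisms: v_R = v/R = 0.003122 m/day, D_R = D/R = 0.0005729 m²/day.
Peak time from v_R²t² + 2D_R t − x² = 0: t = (√(D_R² + v_R²x²) − D_R)/v_R².
√(D_R² + v_R²x²) = √(0.0005729² + 0.003122² × 69.4²) = 0.2167; v_R² = 9.747e-06.
t = (0.2167 − 0.0005729)/9.747e-06 = 22200 days.

22200 days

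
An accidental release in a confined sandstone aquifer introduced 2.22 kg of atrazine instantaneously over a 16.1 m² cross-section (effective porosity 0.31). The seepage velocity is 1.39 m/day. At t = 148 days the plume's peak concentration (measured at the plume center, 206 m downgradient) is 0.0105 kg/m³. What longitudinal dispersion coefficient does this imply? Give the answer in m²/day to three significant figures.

0.965 m²/day

At the plume center C_max = M/(n_e·A·√(4πDt)), so D = M²/(4πt·(n_e·A·C_max)²).
n_e·A·C_max = 0.31 × 16.1 × 0.0105 = 0.05241 kg/m.
D = 2.22²/(4π × 148 × 0.05241²) = 0.965 m²/day.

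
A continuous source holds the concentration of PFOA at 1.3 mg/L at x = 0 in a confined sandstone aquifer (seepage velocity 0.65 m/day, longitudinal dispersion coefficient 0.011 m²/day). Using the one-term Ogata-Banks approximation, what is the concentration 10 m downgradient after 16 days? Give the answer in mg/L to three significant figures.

For a continuous step input, C/C₀ ≈ ½·erfc((x−vt)/(2√(Dt))).
vt = 0.65 × 16 = 10.4 m and 2√(Dt) = 2√(0.011 × 16) = 0.8390 m.
Argument (x−vt)/(2√(Dt)) = (10 − 10.4)/0.8390 = -0.4768; ½·erfc(-0.4768) = 0.7499.
C = 1.3 × 0.7499 = 0.975 mg/L.

0.975 mg/L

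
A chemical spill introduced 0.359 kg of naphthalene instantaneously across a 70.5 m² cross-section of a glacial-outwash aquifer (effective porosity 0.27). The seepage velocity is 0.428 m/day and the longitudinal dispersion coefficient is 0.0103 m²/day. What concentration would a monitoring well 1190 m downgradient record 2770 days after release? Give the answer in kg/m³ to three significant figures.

For an instantaneous plane source, C(x,t) = M/(n_e·A·√(4πDt)) · exp(−(x−vt)²/(4Dt)), with n_e·A the pore (flow) area.
Plume center vt = 0.428 × 2770 = 1185.56 m, so the well at 1190 m is 4.44 m downgradient of the peak.
√(4πDt) = 18.93 m, giving peak height M/(n_e·A·√(4πDt)) = 0.359/(0.27 × 70.5 × 18.93) = 0.0009963 kg/m³.
(x−vt)²/(4Dt) = (4.44)²/(4 × 0.0103 × 2770) = 0.1727; exp(−0.1727) = 0.8414.
C = 0.0009963 × 0.8414 = 0.000838 kg/m³.

0.000838 kg/m³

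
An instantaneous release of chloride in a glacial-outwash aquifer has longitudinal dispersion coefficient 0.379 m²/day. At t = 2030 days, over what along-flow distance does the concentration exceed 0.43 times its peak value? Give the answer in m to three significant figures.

The plume is Gaussian with σ = √(2Dt) = √(2 × 0.379 × 2030) = 39.23 m.
C/C_peak = exp(−Δx²/(2σ²)) = 0.43 ⇒ Δx = σ·√(−2 ln 0.43) = 39.23 × 1.299 = 50.96 m.
Width = 2Δx = 102 m.

102 m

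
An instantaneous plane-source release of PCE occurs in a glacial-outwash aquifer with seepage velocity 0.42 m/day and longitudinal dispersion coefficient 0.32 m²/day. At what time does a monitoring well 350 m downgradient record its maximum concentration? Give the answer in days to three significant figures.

For the 1D instantaneous-source solution, setting ∂C/∂t = 0 at fixed x gives v²t² + 2Dt − x² = 0, so t = (√(D² + v²x²) − D)/v².
√(D² + v²x²) = √(0.32² + 0.42² × 350²) = 147.0; v² = 0.1764.
t = (147.0 − 0.32)/0.1764 = 832 days (vs. the pure-advection estimate x/v = 833 d).

832 days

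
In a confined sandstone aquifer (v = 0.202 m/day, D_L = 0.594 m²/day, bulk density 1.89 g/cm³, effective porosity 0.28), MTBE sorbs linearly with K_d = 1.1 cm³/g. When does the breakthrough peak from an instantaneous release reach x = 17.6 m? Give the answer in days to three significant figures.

622 days

Retardation factor R = 1 + ρ_b·K_d/n = 1 + 1.89 × 1.1/0.28 = 8.425.
Sorption retards both mechanisms: v_R = v/R = 0.02398 m/day, D_R = D/R = 0.07050 m²/day.
Peak time from v_R²t² + 2D_R t − x² = 0: t = (√(D_R² + v_R²x²) − D_R)/v_R².
√(D_R² + v_R²x²) = √(0.07050² + 0.02398² × 17.6²) = 0.4279; v_R² = 0.0005750.
t = (0.4279 − 0.07050)/0.0005750 = 622 days.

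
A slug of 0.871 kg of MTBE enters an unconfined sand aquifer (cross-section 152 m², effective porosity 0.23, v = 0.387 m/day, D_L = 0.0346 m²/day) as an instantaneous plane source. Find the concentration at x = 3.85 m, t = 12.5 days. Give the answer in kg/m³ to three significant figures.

For an instantaneous plane source, C(x,t) = M/(n_e·A·√(4πDt)) · exp(−(x−vt)²/(4Dt)), with n_e·A the pore (flow) area.
Plume center vt = 0.387 × 12.5 = 4.8375 m, so the well at 3.85 m is 0.9875 m upgradient of the peak.
√(4πDt) = 2.331 m, giving peak height M/(n_e·A·√(4πDt)) = 0.871/(0.23 × 152 × 2.331) = 0.01069 kg/m³.
(x−vt)²/(4Dt) = (-0.9875)²/(4 × 0.0346 × 12.5) = 0.5637; exp(−0.5637) = 0.5691.
C = 0.01069 × 0.5691 = 0.00608 kg/m³.

0.00608 kg/m³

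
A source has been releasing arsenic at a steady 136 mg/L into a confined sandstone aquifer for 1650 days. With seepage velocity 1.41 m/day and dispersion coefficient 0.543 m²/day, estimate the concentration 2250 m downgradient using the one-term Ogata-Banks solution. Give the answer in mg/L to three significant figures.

For a continuous step input, C/C₀ ≈ ½·erfc((x−vt)/(2√(Dt))).
vt = 1.41 × 1650 = 2326.5 m and 2√(Dt) = 2√(0.543 × 1650) = 59.86 m.
Argument (x−vt)/(2√(Dt)) = (2250 − 2326.5)/59.86 = -1.278; ½·erfc(-1.278) = 0.9646.
C = 136 × 0.9646 = 131 mg/L.

131 mg/L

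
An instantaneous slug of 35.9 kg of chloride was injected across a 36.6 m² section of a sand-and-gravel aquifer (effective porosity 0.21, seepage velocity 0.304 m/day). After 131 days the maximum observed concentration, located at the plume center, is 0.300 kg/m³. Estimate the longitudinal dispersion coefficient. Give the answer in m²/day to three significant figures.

At the plume center C_max = M/(n_e·A·√(4πDt)), so D = M²/(4πt·(n_e·A·C_max)²).
n_e·A·C_max = 0.21 × 36.6 × 0.300 = 2.306 kg/m.
D = 35.9²/(4π × 131 × 2.306²) = 0.147 m²/day.

0.147 m²/day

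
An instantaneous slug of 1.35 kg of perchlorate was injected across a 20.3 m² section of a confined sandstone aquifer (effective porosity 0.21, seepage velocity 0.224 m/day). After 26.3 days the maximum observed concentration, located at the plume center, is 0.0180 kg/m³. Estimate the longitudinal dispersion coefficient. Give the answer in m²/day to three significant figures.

At the plume center C_max = M/(n_e·A·√(4πDt)), so D = M²/(4πt·(n_e·A·C_max)²).
n_e·A·C_max = 0.21 × 20.3 × 0.0180 = 0.07673 kg/m.
D = 1.35²/(4π × 26.3 × 0.07673²) = 0.937 m²/day.

0.937 m²/day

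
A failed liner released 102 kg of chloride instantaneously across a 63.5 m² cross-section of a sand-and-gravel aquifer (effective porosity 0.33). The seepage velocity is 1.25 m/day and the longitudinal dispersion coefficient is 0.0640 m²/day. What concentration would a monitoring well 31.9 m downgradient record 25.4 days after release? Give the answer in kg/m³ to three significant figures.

For an instantaneous plane source, C(x,t) = M/(n_e·A·√(4πDt)) · exp(−(x−vt)²/(4Dt)), with n_e·A the pore (flow) area.
Plume center vt = 1.25 × 25.4 = 31.75 m, so the well at 31.9 m is 0.15 m downgradient of the peak.
√(4πDt) = 4.520 m, giving peak height M/(n_e·A·√(4πDt)) = 102/(0.33 × 63.5 × 4.520) = 1.077 kg/m³.
(x−vt)²/(4Dt) = (0.15)²/(4 × 0.0640 × 25.4) = 0.003460; exp(−0.003460) = 0.9965.
C = 1.077 × 0.9965 = 1.07 kg/m³.

1.07 kg/m³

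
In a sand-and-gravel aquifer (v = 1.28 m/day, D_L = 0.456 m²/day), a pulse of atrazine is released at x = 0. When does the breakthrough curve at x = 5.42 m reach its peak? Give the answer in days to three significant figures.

3.97 days

For the 1D instantaneous-source solution, setting ∂C/∂t = 0 at fixed x gives v²t² + 2Dt − x² = 0, so t = (√(D² + v²x²) − D)/v².
√(D² + v²x²) = √(0.456² + 1.28² × 5.42²) = 6.953; v² = 1.6384.
t = (6.953 − 0.456)/1.6384 = 3.97 days (vs. the pure-advection estimate x/v = 4.23 d).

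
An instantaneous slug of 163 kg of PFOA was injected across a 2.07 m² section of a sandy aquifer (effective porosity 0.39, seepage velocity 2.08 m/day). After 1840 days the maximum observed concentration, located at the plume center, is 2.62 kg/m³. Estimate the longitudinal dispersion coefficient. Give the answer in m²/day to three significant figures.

0.257 m²/day

At the plume center C_max = M/(n_e·A·√(4πDt)), so D = M²/(4πt·(n_e·A·C_max)²).
n_e·A·C_max = 0.39 × 2.07 × 2.62 = 2.115 kg/m.
D = 163²/(4π × 1840 × 2.115²) = 0.257 m²/day.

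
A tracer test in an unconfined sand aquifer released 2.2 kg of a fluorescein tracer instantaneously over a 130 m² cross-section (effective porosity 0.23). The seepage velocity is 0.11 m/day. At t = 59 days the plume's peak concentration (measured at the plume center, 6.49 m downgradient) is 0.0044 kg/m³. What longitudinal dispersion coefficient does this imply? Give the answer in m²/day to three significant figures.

At the plume center C_max = M/(n_e·A·√(4πDt)), so D = M²/(4πt·(n_e·A·C_max)²).
n_e·A·C_max = 0.23 × 130 × 0.0044 = 0.1316 kg/m.
D = 2.2²/(4π × 59 × 0.1316²) = 0.377 m²/day.

0.377 m²/day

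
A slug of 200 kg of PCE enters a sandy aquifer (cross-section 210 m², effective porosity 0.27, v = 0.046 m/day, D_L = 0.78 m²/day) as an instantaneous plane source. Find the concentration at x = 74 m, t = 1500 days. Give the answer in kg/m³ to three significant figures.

For an instantaneous plane source, C(x,t) = M/(n_e·A·√(4πDt)) · exp(−(x−vt)²/(4Dt)), with n_e·A the pore (flow) area.
Plume center vt = 0.046 × 1500 = 69 m, so the well at 74 m is 5 m downgradient of the peak.
√(4πDt) = 121.3 m, giving peak height M/(n_e·A·√(4πDt)) = 200/(0.27 × 210 × 121.3) = 0.02908 kg/m³.
(x−vt)²/(4Dt) = (5)²/(4 × 0.78 × 1500) = 0.005342; exp(−0.005342) = 0.9947.
C = 0.02908 × 0.9947 = 0.0289 kg/m³.

0.0289 kg/m³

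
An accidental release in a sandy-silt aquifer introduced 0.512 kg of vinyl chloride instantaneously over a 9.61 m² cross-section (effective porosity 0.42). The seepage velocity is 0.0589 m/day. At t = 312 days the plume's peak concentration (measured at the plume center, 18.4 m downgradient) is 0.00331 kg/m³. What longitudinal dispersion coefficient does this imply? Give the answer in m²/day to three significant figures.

At the plume center C_max = M/(n_e·A·√(4πDt)), so D = M²/(4πt·(n_e·A·C_max)²).
n_e·A·C_max = 0.42 × 9.61 × 0.00331 = 0.01336 kg/m.
D = 0.512²/(4π × 312 × 0.01336²) = 0.375 m²/day.

0.375 m²/day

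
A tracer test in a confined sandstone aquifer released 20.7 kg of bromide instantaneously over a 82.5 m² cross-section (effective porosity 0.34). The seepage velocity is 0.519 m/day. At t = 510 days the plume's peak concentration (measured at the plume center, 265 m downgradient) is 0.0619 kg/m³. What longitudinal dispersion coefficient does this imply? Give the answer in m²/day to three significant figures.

At the plume center C_max = M/(n_e·A·√(4πDt)), so D = M²/(4πt·(n_e·A·C_max)²).
n_e·A·C_max = 0.34 × 82.5 × 0.0619 = 1.736 kg/m.
D = 20.7²/(4π × 510 × 1.736²) = 0.0222 m²/day.

0.0222 m²/day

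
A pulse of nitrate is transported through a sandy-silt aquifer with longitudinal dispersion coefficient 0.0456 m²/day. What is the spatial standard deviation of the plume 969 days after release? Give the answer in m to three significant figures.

9.40 m

Dispersive spreading gives a Gaussian with σ² = 2Dt; advection only shifts the center.
σ = √(2 × 0.0456 × 969) = 9.40 m.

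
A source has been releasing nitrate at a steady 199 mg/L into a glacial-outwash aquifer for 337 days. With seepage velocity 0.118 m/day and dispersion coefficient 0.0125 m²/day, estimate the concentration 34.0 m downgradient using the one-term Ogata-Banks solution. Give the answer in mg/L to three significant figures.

194 mg/L

For a continuous step input, C/C₀ ≈ ½·erfc((x−vt)/(2√(Dt))).
vt = 0.118 × 337 = 39.766 m and 2√(Dt) = 2√(0.0125 × 337) = 4.105 m.
Argument (x−vt)/(2√(Dt)) = (34.0 − 39.766)/4.105 = -1.405; ½·erfc(-1.405) = 0.9765.
C = 199 × 0.9765 = 194 mg/L.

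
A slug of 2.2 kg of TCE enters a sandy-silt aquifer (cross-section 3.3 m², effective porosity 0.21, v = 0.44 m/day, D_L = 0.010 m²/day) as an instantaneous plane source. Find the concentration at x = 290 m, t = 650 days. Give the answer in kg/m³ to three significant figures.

For an instantaneous plane source, C(x,t) = M/(n_e·A·√(4πDt)) · exp(−(x−vt)²/(4Dt)), with n_e·A the pore (flow) area.
Plume center vt = 0.44 × 650 = 286 m, so the well at 290 m is 4 m downgradient of the peak.
√(4πDt) = 9.038 m, giving peak height M/(n_e·A·√(4πDt)) = 2.2/(0.21 × 3.3 × 9.038) = 0.3513 kg/m³.
(x−vt)²/(4Dt) = (4)²/(4 × 0.010 × 650) = 0.6154; exp(−0.6154) = 0.5404.
C = 0.3513 × 0.5404 = 0.190 kg/m³.

0.190 kg/m³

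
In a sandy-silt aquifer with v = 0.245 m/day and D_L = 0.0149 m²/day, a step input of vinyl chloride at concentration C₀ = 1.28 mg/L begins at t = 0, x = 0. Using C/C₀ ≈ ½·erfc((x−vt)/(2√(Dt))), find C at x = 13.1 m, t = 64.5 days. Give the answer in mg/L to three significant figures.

For a continuous step input, C/C₀ ≈ ½·erfc((x−vt)/(2√(Dt))).
vt = 0.245 × 64.5 = 15.8025 m and 2√(Dt) = 2√(0.0149 × 64.5) = 1.961 m.
Argument (x−vt)/(2√(Dt)) = (13.1 − 15.8025)/1.961 = -1.378; ½·erfc(-1.378) = 0.9743.
C = 1.28 × 0.9743 = 1.25 mg/L.

1.25 mg/L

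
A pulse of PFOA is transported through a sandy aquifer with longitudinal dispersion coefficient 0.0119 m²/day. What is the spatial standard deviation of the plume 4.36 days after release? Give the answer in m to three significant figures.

0.322 m

Dispersive spreading gives a Gaussian with σ² = 2Dt; advection only shifts the center.
σ = √(2 × 0.0119 × 4.36) = 0.322 m.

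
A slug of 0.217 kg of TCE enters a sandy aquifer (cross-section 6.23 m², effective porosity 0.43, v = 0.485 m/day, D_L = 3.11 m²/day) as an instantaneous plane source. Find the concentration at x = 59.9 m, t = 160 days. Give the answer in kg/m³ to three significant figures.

For an instantaneous plane source, C(x,t) = M/(n_e·A·√(4πDt)) · exp(−(x−vt)²/(4Dt)), with n_e·A the pore (flow) area.
Plume center vt = 0.485 × 160 = 77.6 m, so the well at 59.9 m is 17.7 m upgradient of the peak.
√(4πDt) = 79.08 m, giving peak height M/(n_e·A·√(4πDt)) = 0.217/(0.43 × 6.23 × 79.08) = 0.001024 kg/m³.
(x−vt)²/(4Dt) = (-17.7)²/(4 × 3.11 × 160) = 0.1574; exp(−0.1574) = 0.8544.
C = 0.001024 × 0.8544 = 0.000875 kg/m³.

0.000875 kg/m³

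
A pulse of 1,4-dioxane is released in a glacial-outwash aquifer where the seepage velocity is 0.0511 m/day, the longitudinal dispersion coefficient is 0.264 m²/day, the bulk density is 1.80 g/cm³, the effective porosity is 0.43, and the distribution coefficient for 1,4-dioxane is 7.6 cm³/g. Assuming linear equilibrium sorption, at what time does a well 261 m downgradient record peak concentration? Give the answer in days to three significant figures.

Retardation factor R = 1 + ρ_b·K_d/n = 1 + 1.80 × 7.6/0.43 = 32.81.
Sorption retards both mechanisms: v_R = v/R = 0.001557 m/day, D_R = D/R = 0.008046 m²/day.
Peak time from v_R²t² + 2D_R t − x² = 0: t = (√(D_R² + v_R²x²) − D_R)/v_R².
√(D_R² + v_R²x²) = √(0.008046² + 0.001557² × 261²) = 0.4065; v_R² = 2.424e-06.
t = (0.4065 − 0.008046)/2.424e-06 = 164000 days.

164000 days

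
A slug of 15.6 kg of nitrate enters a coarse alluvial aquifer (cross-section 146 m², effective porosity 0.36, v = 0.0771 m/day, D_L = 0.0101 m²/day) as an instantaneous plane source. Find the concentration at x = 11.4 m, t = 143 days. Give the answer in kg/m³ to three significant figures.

0.0680 kg/m³

For an instantaneous plane source, C(x,t) = M/(n_e·A·√(4πDt)) · exp(−(x−vt)²/(4Dt)), with n_e·A the pore (flow) area.
Plume center vt = 0.0771 × 143 = 11.0253 m, so the well at 11.4 m is 0.3747 m downgradient of the peak.
√(4πDt) = 4.260 m, giving peak height M/(n_e·A·√(4πDt)) = 15.6/(0.36 × 146 × 4.260) = 0.06967 kg/m³.
(x−vt)²/(4Dt) = (0.3747)²/(4 × 0.0101 × 143) = 0.02430; exp(−0.02430) = 0.9760.
C = 0.06967 × 0.9760 = 0.0680 kg/m³.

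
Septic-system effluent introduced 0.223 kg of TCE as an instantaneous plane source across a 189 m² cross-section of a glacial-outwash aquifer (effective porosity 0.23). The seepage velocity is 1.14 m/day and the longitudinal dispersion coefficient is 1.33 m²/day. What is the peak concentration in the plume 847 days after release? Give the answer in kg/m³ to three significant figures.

4.31e-05 kg/m³

The peak of an instantaneous 1D plume sits at x = vt; there the Gaussian factor is 1 and C_max = M/(n_e·A·√(4πDt)), where n_e·A is the pore area the mass is dissolved in.
√(4πDt) = √(4π × 1.33 × 847) = 119.0 m, so C_max = 0.223/(0.23 × 189 × 119.0) = 4.31e-05 kg/m³.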